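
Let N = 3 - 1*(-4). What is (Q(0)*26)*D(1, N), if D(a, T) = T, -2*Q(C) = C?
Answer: 0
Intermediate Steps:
Q(C) = -C/2
N = 7 (N = 3 + 4 = 7)
(Q(0)*26)*D(1, N) = (-1/2*0*26)*7 = (0*26)*7 = 0*7 = 0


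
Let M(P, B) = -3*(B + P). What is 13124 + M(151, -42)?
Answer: 12797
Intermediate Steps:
M(P, B) = -3*B - 3*P
13124 + M(151, -42) = 13124 + (-3*(-42) - 3*151) = 13124 + (126 - 453) = 13124 - 327 = 12797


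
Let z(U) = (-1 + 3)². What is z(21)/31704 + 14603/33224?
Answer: 57888301/131666712 ≈ 0.43966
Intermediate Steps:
z(U) = 4 (z(U) = 2² = 4)
z(21)/31704 + 14603/33224 = 4/31704 + 14603/33224 = 4*(1/31704) + 14603*(1/33224) = 1/7926 + 14603/33224 = 57888301/131666712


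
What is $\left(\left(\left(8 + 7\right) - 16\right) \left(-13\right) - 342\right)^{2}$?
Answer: $108241$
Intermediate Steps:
$\left(\left(\left(8 + 7\right) - 16\right) \left(-13\right) - 342\right)^{2} = \left(\left(15 - 16\right) \left(-13\right) - 342\right)^{2} = \left(\left(-1\right) \left(-13\right) - 342\right)^{2} = \left(13 - 342\right)^{2} = \left(-329\right)^{2} = 108241$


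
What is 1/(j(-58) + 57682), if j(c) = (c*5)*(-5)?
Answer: 1/59132 ≈ 1.6911e-5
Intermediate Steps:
j(c) = -25*c (j(c) = (5*c)*(-5) = -25*c)
1/(j(-58) + 57682) = 1/(-25*(-58) + 57682) = 1/(1450 + 57682) = 1/59132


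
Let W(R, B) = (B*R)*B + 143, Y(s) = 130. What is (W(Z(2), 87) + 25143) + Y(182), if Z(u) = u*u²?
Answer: 85968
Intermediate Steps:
Z(u) = u³
W(R, B) = 143 + R*B² (W(R, B) = R*B² + 143 = 143 + R*B²)
(W(Z(2), 87) + 25143) + Y(182) = ((143 + 2³*87²) + 25143) + 130 = ((143 + 8*7569) + 25143) + 130 = ((143 + 60552) + 25143) + 130 = (60695 + 25143) + 130 = 85838 + 130 = 85968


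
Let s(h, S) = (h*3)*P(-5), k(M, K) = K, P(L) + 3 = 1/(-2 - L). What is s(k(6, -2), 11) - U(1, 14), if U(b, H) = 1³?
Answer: 15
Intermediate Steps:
P(L) = -3 + 1/(-2 - L)
U(b, H) = 1
s(h, S) = -8*h (s(h, S) = (h*3)*((-7 - 3*(-5))/(2 - 5)) = (3*h)*((-7 + 15)/(-3)) = (3*h)*(-⅓*8) = (3*h)*(-8/3) = -8*h)
s(k(6, -2), 11) - U(1, 14) = -8*(-2) - 1*1 = 16 - 1 = 15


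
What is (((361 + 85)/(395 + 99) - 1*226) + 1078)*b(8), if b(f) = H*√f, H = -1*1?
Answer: -421334*√2/247 ≈ -2412.4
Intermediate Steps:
H = -1
b(f) = -√f
(((361 + 85)/(395 + 99) - 1*226) + 1078)*b(8) = (((361 + 85)/(395 + 99) - 1*226) + 1078)*(-√8) = ((446/494 - 226) + 1078)*(-2*√2) = ((446*(1/494) - 226) + 1078)*(-2*√2) = ((223/247 - 226) + 1078)*(-2*√2) = (-55599/247 + 1078)*(-2*√2) = 210667*(-2*√2)/247 = -421334*√2/247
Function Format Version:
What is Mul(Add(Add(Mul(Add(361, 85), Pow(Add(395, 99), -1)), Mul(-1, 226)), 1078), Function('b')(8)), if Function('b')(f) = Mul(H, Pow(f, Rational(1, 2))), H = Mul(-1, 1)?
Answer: Mul(Rational(-421334, 247), Pow(2, Rational(1, 2))) ≈ -2412.4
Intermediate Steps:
H = -1
Function('b')(f) = Mul(-1, Pow(f, Rational(1, 2)))
Mul(Add(Add(Mul(Add(361, 85), Pow(Add(395, 99), -1)), Mul(-1, 226)), 1078), Function('b')(8)) = Mul(Add(Add(Mul(Add(361, 85), Pow(Add(395, 99), -1)), Mul(-1, 226)), 1078), Mul(-1, Pow(8, Rational(1, 2)))) = Mul(Add(Add(Mul(446, Pow(494, -1)), -226), 1078), Mul(-1, Mul(2, Pow(2, Rational(1, 2))))) = Mul(Add(Add(Mul(446, Rational(1, 494)), -226), 1078), Mul(-2, Pow(2, Rational(1, 2)))) = Mul(Add(Add(Rational(223, 247), -226), 1078), Mul(-2, Pow(2, Rational(1, 2)))) = Mul(Add(Rational(-55599, 247), 1078), Mul(-2, Pow(2, Rational(1, 2)))) = Mul(Rational(210667, 247), Mul(-2, Pow(2, Rational(1, 2)))) = Mul(Rational(-421334, 247), Pow(2, Rational(1, 2)))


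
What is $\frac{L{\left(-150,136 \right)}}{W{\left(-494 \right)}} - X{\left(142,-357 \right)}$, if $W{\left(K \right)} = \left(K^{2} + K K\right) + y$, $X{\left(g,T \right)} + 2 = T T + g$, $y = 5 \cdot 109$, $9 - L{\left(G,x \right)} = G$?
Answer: $- \frac{62342154254}{488617} \approx -1.2759 \cdot 10^{5}$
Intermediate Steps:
$L{\left(G,x \right)} = 9 - G$
$y = 545$
$X{\left(g,T \right)} = -2 + g + T^{2}$ ($X{\left(g,T \right)} = -2 + \left(T T + g\right) = -2 + \left(T^{2} + g\right) = -2 + \left(g + T^{2}\right) = -2 + g + T^{2}$)
$W{\left(K \right)} = 545 + 2 K^{2}$ ($W{\left(K \right)} = \left(K^{2} + K K\right) + 545 = \left(K^{2} + K^{2}\right) + 545 = 2 K^{2} + 545 = 545 + 2 K^{2}$)
$\frac{L{\left(-150,136 \right)}}{W{\left(-494 \right)}} - X{\left(142,-357 \right)} = \frac{9 - -150}{545 + 2 \left(-494\right)^{2}} - \left(-2 + 142 + \left(-357\right)^{2}\right) = \frac{9 + 150}{545 + 2 \cdot 244036} - \left(-2 + 142 + 127449\right) = \frac{159}{545 + 488072} - 127589 = \frac{159}{488617} - 127589 = - \frac{62342154254}{488617}$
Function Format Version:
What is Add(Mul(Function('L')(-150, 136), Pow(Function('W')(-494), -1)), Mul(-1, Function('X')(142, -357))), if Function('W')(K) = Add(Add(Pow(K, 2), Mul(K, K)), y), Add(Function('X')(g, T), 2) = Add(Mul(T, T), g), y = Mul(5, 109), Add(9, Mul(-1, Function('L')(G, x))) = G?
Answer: Rational(-62342154254, 488617) ≈ -1.2759e+5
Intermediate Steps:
Function('L')(G, x) = Add(9, Mul(-1, G))
y = 545
Function('X')(g, T) = Add(-2, g, Pow(T, 2)) (Function('X')(g, T) = Add(-2, Add(Mul(T, T), g)) = Add(-2, Add(Pow(T, 2), g)) = Add(-2, Add(g, Pow(T, 2))) = Add(-2, g, Pow(T, 2)))
Function('W')(K) = Add(545, Mul(2, Pow(K, 2))) (Function('W')(K) = Add(Add(Pow(K, 2), Mul(K, K)), 545) = Add(Add(Pow(K, 2), Pow(K, 2)), 545) = Add(Mul(2, Pow(K, 2)), 545) = Add(545, Mul(2, Pow(K, 2))))
Add(Mul(Function('L')(-150, 136), Pow(Function('W')(-494), -1)), Mul(-1, Function('X')(142, -357))) = Add(Mul(Add(9, Mul(-1, -150)), Pow(Add(545, Mul(2, Pow(-494, 2))), -1)), Mul(-1, Add(-2, 142, Pow(-357, 2)))) = Add(Mul(Add(9, 150), Pow(Add(545, Mul(2, 244036)), -1)), Mul(-1, Add(-2, 142, 127449))) = Add(Mul(159, Pow(Add(545, 488072), -1)), Mul(-1, 127589)) = Add(Mul(159, Pow(488617, -1)), -127589) = Add(Mul(159, Rational(1, 488617)), -127589) = Add(Rational(159, 488617), -127589) = Rational(-62342154254, 488617)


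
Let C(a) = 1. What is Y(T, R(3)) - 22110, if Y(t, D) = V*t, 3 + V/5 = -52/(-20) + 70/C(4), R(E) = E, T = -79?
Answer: -49602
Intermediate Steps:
V = 348 (V = -15 + 5*(-52/(-20) + 70/1) = -15 + 5*(-52*(-1/20) + 70*1) = -15 + 5*(13/5 + 70) = -15 + 5*(363/5) = -15 + 363 = 348)
Y(t, D) = 348*t
Y(T, R(3)) - 22110 = 348*(-79) - 22110 = -27492 - 22110 = -49602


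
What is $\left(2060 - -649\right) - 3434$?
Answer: $-725$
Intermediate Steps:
$\left(2060 - -649\right) - 3434 = \left(2060 + 649\right) - 3434 = 2709 - 3434 = -725$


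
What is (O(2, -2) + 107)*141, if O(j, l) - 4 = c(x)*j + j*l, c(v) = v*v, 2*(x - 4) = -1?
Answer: 37083/2 ≈ 18542.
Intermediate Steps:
x = 7/2 (x = 4 + (1/2)*(-1) = 4 - 1/2 = 7/2 ≈ 3.5000)
c(v) = v**2
O(j, l) = 4 + 49*j/4 + j*l (O(j, l) = 4 + ((7/2)**2*j + j*l) = 4 + (49*j/4 + j*l) = 4 + 49*j/4 + j*l)
(O(2, -2) + 107)*141 = ((4 + (49/4)*2 + 2*(-2)) + 107)*141 = ((4 + 49/2 - 4) + 107)*141 = (49/2 + 107)*141 = (263/2)*141 = 37083/2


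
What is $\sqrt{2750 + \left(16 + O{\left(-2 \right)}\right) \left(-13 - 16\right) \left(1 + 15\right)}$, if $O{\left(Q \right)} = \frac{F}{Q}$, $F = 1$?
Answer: $i \sqrt{4442} \approx 66.648 i$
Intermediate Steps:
$O{\left(Q \right)} = \frac{1}{Q}$ ($O{\left(Q \right)} = 1 \frac{1}{Q} = \frac{1}{Q}$)
$\sqrt{2750 + \left(16 + O{\left(-2 \right)}\right) \left(-13 - 16\right) \left(1 + 15\right)} = \sqrt{2750 + \left(16 + \frac{1}{-2}\right) \left(-13 - 16\right) \left(1 + 15\right)} = \sqrt{2750 + \left(16 - \frac{1}{2}\right) \left(\left(-29\right) 16\right)} = \sqrt{2750 + \frac{31}{2} \left(-464\right)} = \sqrt{2750 - 7192} = \sqrt{-4442} = i \sqrt{4442}$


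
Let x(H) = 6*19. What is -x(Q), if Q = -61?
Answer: -114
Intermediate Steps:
x(H) = 114
-x(Q) = -1*114 = -114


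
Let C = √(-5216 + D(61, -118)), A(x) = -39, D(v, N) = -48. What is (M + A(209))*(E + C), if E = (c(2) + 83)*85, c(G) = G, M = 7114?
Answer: 51116875 + 28300*I*√329 ≈ 5.1117e+7 + 5.1332e+5*I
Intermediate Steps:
E = 7225 (E = (2 + 83)*85 = 85*85 = 7225)
C = 4*I*√329 (C = √(-5216 - 48) = √(-5264) = 4*I*√329 ≈ 72.553*I)
(M + A(209))*(E + C) = (7114 - 39)*(7225 + 4*I*√329) = 7075*(7225 + 4*I*√329) = 51116875 + 28300*I*√329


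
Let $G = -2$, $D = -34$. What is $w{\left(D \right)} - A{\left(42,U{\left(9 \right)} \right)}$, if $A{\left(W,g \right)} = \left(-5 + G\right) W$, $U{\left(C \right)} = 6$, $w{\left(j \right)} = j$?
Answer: $260$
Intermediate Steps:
$A{\left(W,g \right)} = - 7 W$ ($A{\left(W,g \right)} = \left(-5 - 2\right) W = - 7 W$)
$w{\left(D \right)} - A{\left(42,U{\left(9 \right)} \right)} = -34 - \left(-7\right) 42 = -34 - -294 = -34 + 294 = 260$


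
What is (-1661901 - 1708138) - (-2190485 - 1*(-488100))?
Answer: -1667654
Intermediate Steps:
(-1661901 - 1708138) - (-2190485 - 1*(-488100)) = -3370039 - (-2190485 + 488100) = -3370039 - 1*(-1702385) = -3370039 + 1702385 = -1667654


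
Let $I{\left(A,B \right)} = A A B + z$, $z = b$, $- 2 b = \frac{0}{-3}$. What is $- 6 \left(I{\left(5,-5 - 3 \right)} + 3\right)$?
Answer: $1182$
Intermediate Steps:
$b = 0$ ($b = - \frac{0 \frac{1}{-3}}{2} = - \frac{0 \left(- \frac{1}{3}\right)}{2} = \left(- \frac{1}{2}\right) 0 = 0$)
$z = 0$
$I{\left(A,B \right)} = B A^{2}$ ($I{\left(A,B \right)} = A A B + 0 = A^{2} B + 0 = B A^{2} + 0 = B A^{2}$)
$- 6 \left(I{\left(5,-5 - 3 \right)} + 3\right) = - 6 \left(\left(-5 - 3\right) 5^{2} + 3\right) = - 6 \left(\left(-5 - 3\right) 25 + 3\right) = - 6 \left(\left(-8\right) 25 + 3\right) = - 6 \left(-200 + 3\right) = \left(-6\right) \left(-197\right) = 1182$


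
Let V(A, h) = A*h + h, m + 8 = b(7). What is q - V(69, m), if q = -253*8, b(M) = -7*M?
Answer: 1966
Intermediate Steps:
m = -57 (m = -8 - 7*7 = -8 - 49 = -57)
V(A, h) = h + A*h
q = -2024
q - V(69, m) = -2024 - (-57)*(1 + 69) = -2024 - (-57)*70 = -2024 - 1*(-3990) = -2024 + 3990 = 1966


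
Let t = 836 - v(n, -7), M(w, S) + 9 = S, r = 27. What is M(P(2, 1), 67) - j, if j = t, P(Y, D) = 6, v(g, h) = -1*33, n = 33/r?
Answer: -811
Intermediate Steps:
n = 11/9 (n = 33/27 = 33*(1/27) = 11/9 ≈ 1.2222)
v(g, h) = -33
M(w, S) = -9 + S
t = 869 (t = 836 - 1*(-33) = 836 + 33 = 869)
j = 869
M(P(2, 1), 67) - j = (-9 + 67) - 1*869 = 58 - 869 = -811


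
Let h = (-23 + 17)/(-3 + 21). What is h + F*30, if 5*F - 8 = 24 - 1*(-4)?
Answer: 647/3 ≈ 215.67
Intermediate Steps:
h = -⅓ (h = -6/18 = -6*1/18 = -⅓ ≈ -0.33333)
F = 36/5 (F = 8/5 + (24 - 1*(-4))/5 = 8/5 + (24 + 4)/5 = 8/5 + (⅕)*28 = 8/5 + 28/5 = 36/5 ≈ 7.2000)
h + F*30 = -⅓ + (36/5)*30 = -⅓ + 216 = 647/3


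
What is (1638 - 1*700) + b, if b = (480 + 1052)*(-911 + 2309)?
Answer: 2142674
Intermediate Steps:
b = 2141736 (b = 1532*1398 = 2141736)
(1638 - 1*700) + b = (1638 - 1*700) + 2141736 = (1638 - 700) + 2141736 = 938 + 2141736 = 2142674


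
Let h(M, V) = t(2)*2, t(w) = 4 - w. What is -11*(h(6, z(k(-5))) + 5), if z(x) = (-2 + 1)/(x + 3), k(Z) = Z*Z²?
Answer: -99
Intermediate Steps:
k(Z) = Z³
z(x) = -1/(3 + x)
h(M, V) = 4 (h(M, V) = (4 - 1*2)*2 = (4 - 2)*2 = 2*2 = 4)
-11*(h(6, z(k(-5))) + 5) = -11*(4 + 5) = -11*9 = -99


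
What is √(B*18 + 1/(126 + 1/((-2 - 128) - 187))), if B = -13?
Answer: I*√373283673257/39941 ≈ 15.297*I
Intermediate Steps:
√(B*18 + 1/(126 + 1/((-2 - 128) - 187))) = √(-13*18 + 1/(126 + 1/((-2 - 128) - 187))) = √(-234 + 1/(126 + 1/(-130 - 187))) = √(-234 + 1/(126 + 1/(-317))) = √(-234 + 1/(126 - 1/317)) = √(-234 + 1/(39941/317)) = √(-234 + 317/39941) = √(-9345877/39941) = I*√373283673257/39941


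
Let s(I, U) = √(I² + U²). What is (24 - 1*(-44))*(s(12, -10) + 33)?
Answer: 2244 + 136*√61 ≈ 3306.2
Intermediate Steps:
(24 - 1*(-44))*(s(12, -10) + 33) = (24 - 1*(-44))*(√(12² + (-10)²) + 33) = (24 + 44)*(√(144 + 100) + 33) = 68*(√244 + 33) = 68*(2*√61 + 33) = 68*(33 + 2*√61) = 2244 + 136*√61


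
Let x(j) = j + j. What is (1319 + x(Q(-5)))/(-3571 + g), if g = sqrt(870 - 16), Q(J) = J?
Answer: -4674439/12751187 - 1309*sqrt(854)/12751187 ≈ -0.36959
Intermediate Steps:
x(j) = 2*j
g = sqrt(854) ≈ 29.223
(1319 + x(Q(-5)))/(-3571 + g) = (1319 + 2*(-5))/(-3571 + sqrt(854)) = (1319 - 10)/(-3571 + sqrt(854)) = 1309/(-3571 + sqrt(854))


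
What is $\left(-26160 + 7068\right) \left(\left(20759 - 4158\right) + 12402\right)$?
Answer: $-553725276$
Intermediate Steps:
$\left(-26160 + 7068\right) \left(\left(20759 - 4158\right) + 12402\right) = - 19092 \left(\left(20759 - 4158\right) + 12402\right) = - 19092 \left(16601 + 12402\right) = \left(-19092\right) 29003 = -553725276$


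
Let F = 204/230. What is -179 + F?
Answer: -20483/115 ≈ -178.11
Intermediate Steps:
F = 102/115 (F = 204*(1/230) = 102/115 ≈ 0.88696)
-179 + F = -179 + 102/115 = -20483/115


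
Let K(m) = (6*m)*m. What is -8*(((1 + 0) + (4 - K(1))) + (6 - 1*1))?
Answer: -32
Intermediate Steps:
K(m) = 6*m²
-8*(((1 + 0) + (4 - K(1))) + (6 - 1*1)) = -8*(((1 + 0) + (4 - 6*1²)) + (6 - 1*1)) = -8*((1 + (4 - 6)) + (6 - 1)) = -8*((1 + (4 - 1*6)) + 5) = -8*((1 + (4 - 6)) + 5) = -8*((1 - 2) + 5) = -8*(-1 + 5) = -8*4 = -32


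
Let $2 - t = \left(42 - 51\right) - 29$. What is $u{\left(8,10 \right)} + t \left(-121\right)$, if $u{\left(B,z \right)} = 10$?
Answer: $-4830$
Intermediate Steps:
$t = 40$ ($t = 2 - \left(\left(42 - 51\right) - 29\right) = 2 - \left(-9 - 29\right) = 2 - -38 = 2 + 38 = 40$)
$u{\left(8,10 \right)} + t \left(-121\right) = 10 + 40 \left(-121\right) = 10 - 4840 = -4830$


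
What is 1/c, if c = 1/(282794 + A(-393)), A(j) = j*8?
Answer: 279650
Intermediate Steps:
A(j) = 8*j
c = 1/279650 (c = 1/(282794 + 8*(-393)) = 1/(282794 - 3144) = 1/279650 ≈ 3.5759e-6)
1/c = 1/(1/279650) = 279650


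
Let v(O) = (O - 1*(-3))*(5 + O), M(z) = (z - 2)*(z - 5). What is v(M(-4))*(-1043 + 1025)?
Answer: -60534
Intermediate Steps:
M(z) = (-5 + z)*(-2 + z) (M(z) = (-2 + z)*(-5 + z) = (-5 + z)*(-2 + z))
v(O) = (3 + O)*(5 + O) (v(O) = (O + 3)*(5 + O) = (3 + O)*(5 + O))
v(M(-4))*(-1043 + 1025) = (15 + (10 + (-4)**2 - 7*(-4))**2 + 8*(10 + (-4)**2 - 7*(-4)))*(-1043 + 1025) = (15 + (10 + 16 + 28)**2 + 8*(10 + 16 + 28))*(-18) = (15 + 54**2 + 8*54)*(-18) = (15 + 2916 + 432)*(-18) = 3363*(-18) = -60534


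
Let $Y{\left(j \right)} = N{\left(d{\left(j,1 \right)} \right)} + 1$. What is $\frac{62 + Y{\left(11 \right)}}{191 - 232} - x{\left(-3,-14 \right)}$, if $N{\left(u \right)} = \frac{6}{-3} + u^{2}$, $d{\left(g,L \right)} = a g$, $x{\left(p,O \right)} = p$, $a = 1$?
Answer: $- \frac{59}{41} \approx -1.439$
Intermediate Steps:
$d{\left(g,L \right)} = g$ ($d{\left(g,L \right)} = 1 g = g$)
$N{\left(u \right)} = -2 + u^{2}$ ($N{\left(u \right)} = 6 \left(- \frac{1}{3}\right) + u^{2} = -2 + u^{2}$)
$Y{\left(j \right)} = -1 + j^{2}$ ($Y{\left(j \right)} = \left(-2 + j^{2}\right) + 1 = -1 + j^{2}$)
$\frac{62 + Y{\left(11 \right)}}{191 - 232} - x{\left(-3,-14 \right)} = \frac{62 - \left(1 - 11^{2}\right)}{191 - 232} - -3 = \frac{62 + \left(-1 + 121\right)}{-41} + 3 = \left(62 + 120\right) \left(- \frac{1}{41}\right) + 3 = 182 \left(- \frac{1}{41}\right) + 3 = - \frac{182}{41} + 3 = - \frac{59}{41}$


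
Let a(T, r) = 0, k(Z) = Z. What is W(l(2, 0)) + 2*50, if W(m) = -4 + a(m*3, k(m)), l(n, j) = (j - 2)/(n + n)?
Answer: 96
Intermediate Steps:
l(n, j) = (-2 + j)/(2*n) (l(n, j) = (-2 + j)/((2*n)) = (-2 + j)*(1/(2*n)) = (-2 + j)/(2*n))
W(m) = -4 (W(m) = -4 + 0 = -4)
W(l(2, 0)) + 2*50 = -4 + 2*50 = -4 + 100 = 96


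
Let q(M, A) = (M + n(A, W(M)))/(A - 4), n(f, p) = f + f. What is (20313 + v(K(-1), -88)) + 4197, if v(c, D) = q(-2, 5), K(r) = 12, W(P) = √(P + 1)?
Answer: 24518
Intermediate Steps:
W(P) = √(1 + P)
n(f, p) = 2*f
q(M, A) = (M + 2*A)/(-4 + A) (q(M, A) = (M + 2*A)/(A - 4) = (M + 2*A)/(-4 + A))
v(c, D) = 8 (v(c, D) = (-2 + 2*5)/(-4 + 5) = (-2 + 10)/1 = 1*8 = 8)
(20313 + v(K(-1), -88)) + 4197 = (20313 + 8) + 4197 = 20321 + 4197 = 24518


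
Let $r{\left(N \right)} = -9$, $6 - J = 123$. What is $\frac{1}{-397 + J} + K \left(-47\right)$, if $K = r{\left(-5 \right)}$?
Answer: $\frac{217421}{514} \approx 423.0$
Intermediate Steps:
$J = -117$ ($J = 6 - 123 = -117$)
$K = -9$
$\frac{1}{-397 + J} + K \left(-47\right) = \frac{1}{-397 - 117} - -423 = \frac{1}{-514} + 423 = - \frac{1}{514} + 423 = \frac{217421}{514}$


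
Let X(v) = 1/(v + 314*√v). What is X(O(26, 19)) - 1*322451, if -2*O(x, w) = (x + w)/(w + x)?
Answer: -63585080045/197193 - 628*I*√2/197193 ≈ -3.2245e+5 - 0.0045038*I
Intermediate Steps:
O(x, w) = -½ (O(x, w) = -(x + w)/(2*(w + x)) = -(w + x)/(2*(w + x)) = -½*1 = -½)
X(O(26, 19)) - 1*322451 = 1/(-½ + 314*√(-½)) - 1*322451 = 1/(-½ + 314*(I*√2/2)) - 322451 = 1/(-½ + 157*I*√2) - 322451 = -322451 + 1/(-½ + 157*I*√2)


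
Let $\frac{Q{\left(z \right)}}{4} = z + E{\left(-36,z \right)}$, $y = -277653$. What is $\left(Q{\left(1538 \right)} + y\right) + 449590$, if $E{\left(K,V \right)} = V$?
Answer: $184241$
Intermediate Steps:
$Q{\left(z \right)} = 8 z$ ($Q{\left(z \right)} = 4 \left(z + z\right) = 4 \cdot 2 z = 8 z$)
$\left(Q{\left(1538 \right)} + y\right) + 449590 = \left(8 \cdot 1538 - 277653\right) + 449590 = \left(12304 - 277653\right) + 449590 = -265349 + 449590 = 184241$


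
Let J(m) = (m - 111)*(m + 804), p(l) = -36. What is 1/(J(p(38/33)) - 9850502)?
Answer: -1/9963398 ≈ -1.0037e-7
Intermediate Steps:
J(m) = (-111 + m)*(804 + m)
1/(J(p(38/33)) - 9850502) = 1/((-89244 + (-36)² + 693*(-36)) - 9850502) = 1/((-89244 + 1296 - 24948) - 9850502) = 1/(-112896 - 9850502) = 1/(-9963398) = -1/9963398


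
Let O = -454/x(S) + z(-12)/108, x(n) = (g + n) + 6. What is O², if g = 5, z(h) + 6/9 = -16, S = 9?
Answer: 85673536/164025 ≈ 522.32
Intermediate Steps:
z(h) = -50/3 (z(h) = -⅔ - 16 = -50/3)
x(n) = 11 + n (x(n) = (5 + n) + 6 = 11 + n)
O = -9256/405 (O = -454/(11 + 9) - 50/3/108 = -454/20 - 50/3*1/108 = -454*1/20 - 25/162 = -227/10 - 25/162 = -9256/405 ≈ -22.854)
O² = (-9256/405)² = 85673536/164025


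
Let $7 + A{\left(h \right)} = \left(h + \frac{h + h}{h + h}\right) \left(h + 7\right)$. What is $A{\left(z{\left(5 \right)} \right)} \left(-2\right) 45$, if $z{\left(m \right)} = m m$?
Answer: $-74250$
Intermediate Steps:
$z{\left(m \right)} = m^{2}$
$A{\left(h \right)} = -7 + \left(1 + h\right) \left(7 + h\right)$ ($A{\left(h \right)} = -7 + \left(h + \frac{h + h}{h + h}\right) \left(h + 7\right) = -7 + \left(h + \frac{2 h}{2 h}\right) \left(7 + h\right) = -7 + \left(h + 2 h \frac{1}{2 h}\right) \left(7 + h\right) = -7 + \left(h + 1\right) \left(7 + h\right) = -7 + \left(1 + h\right) \left(7 + h\right)$)
$A{\left(z{\left(5 \right)} \right)} \left(-2\right) 45 = 5^{2} \left(8 + 5^{2}\right) \left(-2\right) 45 = 25 \left(8 + 25\right) \left(-2\right) 45 = 25 \cdot 33 \left(-2\right) 45 = 825 \left(-2\right) 45 = \left(-1650\right) 45 = -74250$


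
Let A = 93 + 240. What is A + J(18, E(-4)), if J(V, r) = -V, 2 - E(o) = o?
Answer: 315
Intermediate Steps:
E(o) = 2 - o
A = 333
A + J(18, E(-4)) = 333 - 1*18 = 333 - 18 = 315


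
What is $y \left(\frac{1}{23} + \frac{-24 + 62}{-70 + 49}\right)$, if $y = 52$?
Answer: $- \frac{44356}{483} \approx -91.834$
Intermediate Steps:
$y \left(\frac{1}{23} + \frac{-24 + 62}{-70 + 49}\right) = 52 \left(\frac{1}{23} + \frac{-24 + 62}{-70 + 49}\right) = 52 \left(\frac{1}{23} + \frac{38}{-21}\right) = 52 \left(\frac{1}{23} + 38 \left(- \frac{1}{21}\right)\right) = 52 \left(\frac{1}{23} - \frac{38}{21}\right) = 52 \left(- \frac{853}{483}\right) = - \frac{44356}{483}$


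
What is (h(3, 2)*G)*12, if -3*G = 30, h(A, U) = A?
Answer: -360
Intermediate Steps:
G = -10 (G = -⅓*30 = -10)
(h(3, 2)*G)*12 = (3*(-10))*12 = -30*12 = -360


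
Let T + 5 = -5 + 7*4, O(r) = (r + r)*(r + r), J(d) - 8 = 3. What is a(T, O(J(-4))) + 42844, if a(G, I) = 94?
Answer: 42938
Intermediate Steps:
J(d) = 11 (J(d) = 8 + 3 = 11)
O(r) = 4*r² (O(r) = (2*r)*(2*r) = 4*r²)
T = 18 (T = -5 + (-5 + 7*4) = -5 + (-5 + 28) = -5 + 23 = 18)
a(T, O(J(-4))) + 42844 = 94 + 42844 = 42938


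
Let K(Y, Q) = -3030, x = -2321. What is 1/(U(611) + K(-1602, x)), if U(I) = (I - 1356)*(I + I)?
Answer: -1/913420 ≈ -1.0948e-6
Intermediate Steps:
U(I) = 2*I*(-1356 + I) (U(I) = (-1356 + I)*(2*I) = 2*I*(-1356 + I))
1/(U(611) + K(-1602, x)) = 1/(2*611*(-1356 + 611) - 3030) = 1/(2*611*(-745) - 3030) = 1/(-910390 - 3030) = 1/(-913420) = -1/913420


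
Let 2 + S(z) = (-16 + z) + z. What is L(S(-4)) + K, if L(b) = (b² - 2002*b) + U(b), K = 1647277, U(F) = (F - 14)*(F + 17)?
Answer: 1700365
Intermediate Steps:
U(F) = (-14 + F)*(17 + F)
S(z) = -18 + 2*z (S(z) = -2 + ((-16 + z) + z) = -2 + (-16 + 2*z) = -18 + 2*z)
L(b) = -238 - 1999*b + 2*b² (L(b) = (b² - 2002*b) + (-238 + b² + 3*b) = -238 - 1999*b + 2*b²)
L(S(-4)) + K = (-238 - 1999*(-18 + 2*(-4)) + 2*(-18 + 2*(-4))²) + 1647277 = (-238 - 1999*(-18 - 8) + 2*(-18 - 8)²) + 1647277 = (-238 - 1999*(-26) + 2*(-26)²) + 1647277 = (-238 + 51974 + 2*676) + 1647277 = (-238 + 51974 + 1352) + 1647277 = 53088 + 1647277 = 1700365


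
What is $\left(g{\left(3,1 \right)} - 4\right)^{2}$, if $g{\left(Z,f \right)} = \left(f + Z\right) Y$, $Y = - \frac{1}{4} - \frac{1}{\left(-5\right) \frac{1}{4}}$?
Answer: $\frac{81}{25} \approx 3.24$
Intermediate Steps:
$Y = \frac{11}{20}$ ($Y = \left(-1\right) \frac{1}{4} - \frac{1}{\left(-5\right) \frac{1}{4}} = - \frac{1}{4} - \frac{1}{- \frac{5}{4}} = - \frac{1}{4} - - \frac{4}{5} = - \frac{1}{4} + \frac{4}{5} = \frac{11}{20} \approx 0.55$)
$g{\left(Z,f \right)} = \frac{11 Z}{20} + \frac{11 f}{20}$ ($g{\left(Z,f \right)} = \left(f + Z\right) \frac{11}{20} = \left(Z + f\right) \frac{11}{20} = \frac{11 Z}{20} + \frac{11 f}{20}$)
$\left(g{\left(3,1 \right)} - 4\right)^{2} = \left(\left(\frac{11}{20} \cdot 3 + \frac{11}{20} \cdot 1\right) - 4\right)^{2} = \left(\left(\frac{33}{20} + \frac{11}{20}\right) - 4\right)^{2} = \left(\frac{11}{5} - 4\right)^{2} = \left(- \frac{9}{5}\right)^{2} = \frac{81}{25}$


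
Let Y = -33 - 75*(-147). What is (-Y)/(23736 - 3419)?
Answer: -10992/20317 ≈ -0.54103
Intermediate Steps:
Y = 10992 (Y = -33 + 11025 = 10992)
(-Y)/(23736 - 3419) = (-1*10992)/(23736 - 3419) = -10992/20317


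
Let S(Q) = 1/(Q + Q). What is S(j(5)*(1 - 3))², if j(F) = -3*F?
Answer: 1/3600 ≈ 0.00027778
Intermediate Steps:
S(Q) = 1/(2*Q)
S(j(5)*(1 - 3))² = (1/(2*(((-3*5)*(1 - 3)))))² = (1/(2*((-15*(-2)))))² = ((½)/30)² = ((½)*(1/30))² = (1/60)² = 1/3600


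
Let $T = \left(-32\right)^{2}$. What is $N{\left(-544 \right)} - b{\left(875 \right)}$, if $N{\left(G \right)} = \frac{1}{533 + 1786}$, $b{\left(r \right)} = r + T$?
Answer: $- \frac{4403780}{2319} \approx -1899.0$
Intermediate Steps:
$T = 1024$
$b{\left(r \right)} = 1024 + r$ ($b{\left(r \right)} = r + 1024 = 1024 + r$)
$N{\left(G \right)} = \frac{1}{2319}$
$N{\left(-544 \right)} - b{\left(875 \right)} = \frac{1}{2319} - \left(1024 + 875\right) = \frac{1}{2319} - 1899 = - \frac{4403780}{2319}$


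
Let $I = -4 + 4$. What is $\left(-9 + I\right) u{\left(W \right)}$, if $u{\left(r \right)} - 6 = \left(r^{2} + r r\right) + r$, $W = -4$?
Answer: $-306$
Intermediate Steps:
$I = 0$
$u{\left(r \right)} = 6 + r + 2 r^{2}$ ($u{\left(r \right)} = 6 + \left(\left(r^{2} + r r\right) + r\right) = 6 + \left(\left(r^{2} + r^{2}\right) + r\right) = 6 + \left(2 r^{2} + r\right) = 6 + \left(r + 2 r^{2}\right) = 6 + r + 2 r^{2}$)
$\left(-9 + I\right) u{\left(W \right)} = \left(-9 + 0\right) \left(6 - 4 + 2 \left(-4\right)^{2}\right) = - 9 \left(6 - 4 + 2 \cdot 16\right) = - 9 \left(6 - 4 + 32\right) = \left(-9\right) 34 = -306$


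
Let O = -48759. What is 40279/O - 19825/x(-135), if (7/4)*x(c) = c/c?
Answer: -6766691341/195036 ≈ -34695.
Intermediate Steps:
x(c) = 4/7 (x(c) = 4*(c/c)/7 = (4/7)*1 = 4/7)
40279/O - 19825/x(-135) = 40279/(-48759) - 19825/4/7 = 40279*(-1/48759) - 19825*7/4 = -40279/48759 - 138775/4 = -6766691341/195036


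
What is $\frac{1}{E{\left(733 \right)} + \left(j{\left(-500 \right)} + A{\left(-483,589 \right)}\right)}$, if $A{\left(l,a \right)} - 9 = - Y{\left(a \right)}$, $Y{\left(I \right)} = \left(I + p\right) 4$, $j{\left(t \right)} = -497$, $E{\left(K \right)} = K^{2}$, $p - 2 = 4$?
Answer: $\frac{1}{534421} \approx 1.8712 \cdot 10^{-6}$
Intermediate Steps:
$p = 6$ ($p = 2 + 4 = 6$)
$Y{\left(I \right)} = 24 + 4 I$ ($Y{\left(I \right)} = \left(I + 6\right) 4 = \left(6 + I\right) 4 = 24 + 4 I$)
$A{\left(l,a \right)} = -15 - 4 a$ ($A{\left(l,a \right)} = 9 - \left(24 + 4 a\right) = -15 - 4 a$)
$\frac{1}{E{\left(733 \right)} + \left(j{\left(-500 \right)} + A{\left(-483,589 \right)}\right)} = \frac{1}{733^{2} - 2868} = \frac{1}{537289 - 2868} = \frac{1}{534421}$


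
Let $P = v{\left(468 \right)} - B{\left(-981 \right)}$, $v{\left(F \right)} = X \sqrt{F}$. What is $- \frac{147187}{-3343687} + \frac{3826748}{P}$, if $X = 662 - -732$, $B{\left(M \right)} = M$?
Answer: $- \frac{1379846528394343}{337516256351641} + \frac{10668973424 \sqrt{13}}{302824029} \approx 122.94$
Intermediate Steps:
$X = 1394$ ($X = 662 + 732 = 1394$)
$v{\left(F \right)} = 1394 \sqrt{F}$
$P = 981 + 8364 \sqrt{13}$ ($P = 1394 \sqrt{468} - -981 = 1394 \cdot 6 \sqrt{13} + 981 = 8364 \sqrt{13} + 981 = 981 + 8364 \sqrt{13} \approx 31138.0$)
$- \frac{147187}{-3343687} + \frac{3826748}{P} = - \frac{147187}{-3343687} + \frac{3826748}{981 + 8364 \sqrt{13}} = \left(-147187\right) \left(- \frac{1}{3343687}\right) + \frac{3826748}{981 + 8364 \sqrt{13}} = \frac{147187}{3343687} + \frac{3826748}{981 + 8364 \sqrt{13}}$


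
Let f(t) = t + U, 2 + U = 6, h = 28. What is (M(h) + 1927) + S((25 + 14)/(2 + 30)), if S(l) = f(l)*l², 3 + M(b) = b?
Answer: 64217143/32768 ≈ 1959.8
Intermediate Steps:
M(b) = -3 + b
U = 4 (U = -2 + 6 = 4)
f(t) = 4 + t (f(t) = t + 4 = 4 + t)
S(l) = l²*(4 + l) (S(l) = (4 + l)*l² = l²*(4 + l))
(M(h) + 1927) + S((25 + 14)/(2 + 30)) = ((-3 + 28) + 1927) + ((25 + 14)/(2 + 30))²*(4 + (25 + 14)/(2 + 30)) = (25 + 1927) + (39/32)²*(4 + 39/32) = 1952 + (39*(1/32))²*(4 + 39*(1/32)) = 1952 + (39/32)²*(4 + 39/32) = 1952 + (1521/1024)*(167/32) = 1952 + 254007/32768 = 64217143/32768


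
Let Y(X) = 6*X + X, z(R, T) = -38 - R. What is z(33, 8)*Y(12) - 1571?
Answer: -7535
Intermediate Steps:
Y(X) = 7*X
z(33, 8)*Y(12) - 1571 = (-38 - 1*33)*(7*12) - 1571 = (-38 - 33)*84 - 1571 = -71*84 - 1571 = -5964 - 1571 = -7535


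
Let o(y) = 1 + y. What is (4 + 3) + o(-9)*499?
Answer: -3985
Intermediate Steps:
(4 + 3) + o(-9)*499 = (4 + 3) + (1 - 9)*499 = 7 - 8*499 = 7 - 3992 = -3985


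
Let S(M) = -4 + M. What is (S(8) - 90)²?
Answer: 7396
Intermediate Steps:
(S(8) - 90)² = ((-4 + 8) - 90)² = (4 - 90)² = (-86)² = 7396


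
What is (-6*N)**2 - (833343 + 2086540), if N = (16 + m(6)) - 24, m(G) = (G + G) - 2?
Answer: -2919739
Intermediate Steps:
m(G) = -2 + 2*G (m(G) = 2*G - 2 = -2 + 2*G)
N = 2 (N = (16 + (-2 + 2*6)) - 24 = (16 + (-2 + 12)) - 24 = (16 + 10) - 24 = 26 - 24 = 2)
(-6*N)**2 - (833343 + 2086540) = (-6*2)**2 - (833343 + 2086540) = (-12)**2 - 1*2919883 = 144 - 2919883 = -2919739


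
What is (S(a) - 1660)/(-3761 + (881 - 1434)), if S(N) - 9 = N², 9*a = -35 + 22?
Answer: 66781/174717 ≈ 0.38222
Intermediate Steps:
a = -13/9 (a = (-35 + 22)/9 = (⅑)*(-13) = -13/9 ≈ -1.4444)
S(N) = 9 + N²
(S(a) - 1660)/(-3761 + (881 - 1434)) = ((9 + (-13/9)²) - 1660)/(-3761 + (881 - 1434)) = ((9 + 169/81) - 1660)/(-3761 - 553) = (898/81 - 1660)/(-4314) = -133562/81*(-1/4314) = 66781/174717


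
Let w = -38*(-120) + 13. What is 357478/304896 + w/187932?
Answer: 2857326871/2387488128 ≈ 1.1968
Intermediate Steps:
w = 4573 (w = 4560 + 13 = 4573)
357478/304896 + w/187932 = 357478/304896 + 4573/187932 = 357478*(1/304896) + 4573*(1/187932) = 178739/152448 + 4573/187932 = 2857326871/2387488128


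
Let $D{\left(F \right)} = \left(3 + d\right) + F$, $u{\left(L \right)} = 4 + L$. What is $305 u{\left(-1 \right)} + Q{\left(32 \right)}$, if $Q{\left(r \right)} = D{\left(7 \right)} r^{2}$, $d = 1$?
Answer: $12179$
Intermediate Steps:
$D{\left(F \right)} = 4 + F$ ($D{\left(F \right)} = \left(3 + 1\right) + F = 4 + F$)
$Q{\left(r \right)} = 11 r^{2}$ ($Q{\left(r \right)} = \left(4 + 7\right) r^{2} = 11 r^{2}$)
$305 u{\left(-1 \right)} + Q{\left(32 \right)} = 305 \left(4 - 1\right) + 11 \cdot 32^{2} = 305 \cdot 3 + 11 \cdot 1024 = 915 + 11264 = 12179$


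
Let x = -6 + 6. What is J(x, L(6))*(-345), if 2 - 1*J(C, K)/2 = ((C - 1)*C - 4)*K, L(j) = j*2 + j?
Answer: -51060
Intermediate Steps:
L(j) = 3*j (L(j) = 2*j + j = 3*j)
x = 0
J(C, K) = 4 - 2*K*(-4 + C*(-1 + C)) (J(C, K) = 4 - 2*((C - 1)*C - 4)*K = 4 - 2*((-1 + C)*C - 4)*K = 4 - 2*(C*(-1 + C) - 4)*K = 4 - 2*(-4 + C*(-1 + C))*K = 4 - 2*K*(-4 + C*(-1 + C)))
J(x, L(6))*(-345) = (4 + 8*(3*6) - 2*3*6*0**2 + 2*0*(3*6))*(-345) = (4 + 8*18 - 2*18*0 + 2*0*18)*(-345) = (4 + 144 + 0 + 0)*(-345) = 148*(-345) = -51060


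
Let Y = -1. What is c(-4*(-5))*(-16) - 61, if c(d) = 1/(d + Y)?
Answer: -1175/19 ≈ -61.842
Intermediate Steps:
c(d) = 1/(-1 + d) (c(d) = 1/(d - 1) = 1/(-1 + d))
c(-4*(-5))*(-16) - 61 = -16/(-1 - 4*(-5)) - 61 = -16/(-1 + 20) - 61 = -16/19 - 61 = -1175/19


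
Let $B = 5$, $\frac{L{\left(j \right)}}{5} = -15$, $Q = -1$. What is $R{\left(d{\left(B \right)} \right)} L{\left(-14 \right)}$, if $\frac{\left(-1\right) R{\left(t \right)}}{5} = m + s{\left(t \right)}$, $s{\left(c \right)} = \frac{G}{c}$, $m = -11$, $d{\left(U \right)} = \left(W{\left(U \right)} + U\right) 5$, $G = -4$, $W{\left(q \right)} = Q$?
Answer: $-4200$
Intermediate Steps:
$W{\left(q \right)} = -1$
$L{\left(j \right)} = -75$ ($L{\left(j \right)} = 5 \left(-15\right) = -75$)
$d{\left(U \right)} = -5 + 5 U$ ($d{\left(U \right)} = \left(-1 + U\right) 5 = -5 + 5 U$)
$s{\left(c \right)} = - \frac{4}{c}$
$R{\left(t \right)} = 55 + \frac{20}{t}$ ($R{\left(t \right)} = - 5 \left(-11 - \frac{4}{t}\right) = 55 + \frac{20}{t}$)
$R{\left(d{\left(B \right)} \right)} L{\left(-14 \right)} = \left(55 + \frac{20}{-5 + 5 \cdot 5}\right) \left(-75\right) = \left(55 + \frac{20}{-5 + 25}\right) \left(-75\right) = \left(55 + \frac{20}{20}\right) \left(-75\right) = \left(55 + 20 \cdot \frac{1}{20}\right) \left(-75\right) = \left(55 + 1\right) \left(-75\right) = 56 \left(-75\right) = -4200$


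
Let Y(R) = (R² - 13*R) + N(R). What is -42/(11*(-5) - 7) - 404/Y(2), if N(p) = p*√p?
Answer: 71381/3689 + 202*√2/119 ≈ 21.750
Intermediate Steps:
N(p) = p^(3/2)
Y(R) = R² + R^(3/2) - 13*R (Y(R) = (R² - 13*R) + R^(3/2) = R² + R^(3/2) - 13*R)
-42/(11*(-5) - 7) - 404/Y(2) = -42/(11*(-5) - 7) - 404/(2² + 2^(3/2) - 13*2) = -42/(-55 - 7) - 404/(4 + 2*√2 - 26) = -42/(-62) - 404/(-22 + 2*√2) = -42*(-1/62) - 404/(-22 + 2*√2) = 21/31 - 404/(-22 + 2*√2)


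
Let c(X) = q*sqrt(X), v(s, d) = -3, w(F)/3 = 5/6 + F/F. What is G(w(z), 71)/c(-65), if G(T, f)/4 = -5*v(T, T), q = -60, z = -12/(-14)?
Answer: I*sqrt(65)/65 ≈ 0.12403*I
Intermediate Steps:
z = 6/7 (z = -12*(-1/14) = 6/7 ≈ 0.85714)
w(F) = 11/2 (w(F) = 3*(5/6 + F/F) = 3*(5*(1/6) + 1) = 3*(5/6 + 1) = 3*(11/6) = 11/2)
G(T, f) = 60 (G(T, f) = 4*(-5*(-3)) = 4*15 = 60)
c(X) = -60*sqrt(X)
G(w(z), 71)/c(-65) = 60/((-60*I*sqrt(65))) = 60*(I*sqrt(65)/3900) = I*sqrt(65)/65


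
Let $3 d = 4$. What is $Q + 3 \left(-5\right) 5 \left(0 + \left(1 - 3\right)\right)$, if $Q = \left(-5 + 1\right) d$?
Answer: $\frac{434}{3} \approx 144.67$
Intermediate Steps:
$d = \frac{4}{3}$ ($d = \frac{1}{3} \cdot 4 = \frac{4}{3} \approx 1.3333$)
$Q = - \frac{16}{3}$ ($Q = \left(-5 + 1\right) \frac{4}{3} = \left(-4\right) \frac{4}{3} = - \frac{16}{3} \approx -5.3333$)
$Q + 3 \left(-5\right) 5 \left(0 + \left(1 - 3\right)\right) = - \frac{16}{3} + 3 \left(-5\right) 5 \left(0 + \left(1 - 3\right)\right) = - \frac{16}{3} + \left(-15\right) 5 \left(0 + \left(1 - 3\right)\right) = - \frac{16}{3} - 75 \left(0 - 2\right) = - \frac{16}{3} - -150 = - \frac{16}{3} + 150 = \frac{434}{3}$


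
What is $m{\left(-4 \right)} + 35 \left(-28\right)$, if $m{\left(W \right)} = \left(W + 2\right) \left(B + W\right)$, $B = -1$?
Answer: $-970$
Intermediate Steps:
$m{\left(W \right)} = \left(-1 + W\right) \left(2 + W\right)$ ($m{\left(W \right)} = \left(W + 2\right) \left(-1 + W\right) = \left(2 + W\right) \left(-1 + W\right) = \left(-1 + W\right) \left(2 + W\right)$)
$m{\left(-4 \right)} + 35 \left(-28\right) = \left(-2 - 4 + \left(-4\right)^{2}\right) + 35 \left(-28\right) = \left(-2 - 4 + 16\right) - 980 = 10 - 980 = -970$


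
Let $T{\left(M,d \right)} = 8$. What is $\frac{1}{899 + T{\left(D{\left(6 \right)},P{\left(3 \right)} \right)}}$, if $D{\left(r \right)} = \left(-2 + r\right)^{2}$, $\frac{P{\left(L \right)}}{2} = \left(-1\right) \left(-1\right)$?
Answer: $\frac{1}{907} \approx 0.0011025$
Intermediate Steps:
$P{\left(L \right)} = 2$ ($P{\left(L \right)} = 2 \left(\left(-1\right) \left(-1\right)\right) = 2 \cdot 1 = 2$)
$\frac{1}{899 + T{\left(D{\left(6 \right)},P{\left(3 \right)} \right)}} = \frac{1}{899 + 8} = \frac{1}{907}$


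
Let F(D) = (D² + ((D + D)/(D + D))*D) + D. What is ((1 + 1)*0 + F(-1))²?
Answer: 1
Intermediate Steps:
F(D) = D² + 2*D (F(D) = (D² + ((2*D)/((2*D)))*D) + D = (D² + ((2*D)*(1/(2*D)))*D) + D = (D² + 1*D) + D = (D² + D) + D = (D + D²) + D = D² + 2*D)
((1 + 1)*0 + F(-1))² = ((1 + 1)*0 - (2 - 1))² = (2*0 - 1*1)² = (0 - 1)² = (-1)² = 1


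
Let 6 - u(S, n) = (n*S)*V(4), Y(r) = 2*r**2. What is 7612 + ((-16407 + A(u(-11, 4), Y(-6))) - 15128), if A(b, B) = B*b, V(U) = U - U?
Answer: -23491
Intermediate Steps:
V(U) = 0
u(S, n) = 6 (u(S, n) = 6 - n*S*0 = 6 - S*n*0 = 6 - 1*0 = 6 + 0 = 6)
7612 + ((-16407 + A(u(-11, 4), Y(-6))) - 15128) = 7612 + ((-16407 + (2*(-6)**2)*6) - 15128) = 7612 + ((-16407 + (2*36)*6) - 15128) = 7612 + ((-16407 + 72*6) - 15128) = 7612 + ((-16407 + 432) - 15128) = 7612 + (-15975 - 15128) = 7612 - 31103 = -23491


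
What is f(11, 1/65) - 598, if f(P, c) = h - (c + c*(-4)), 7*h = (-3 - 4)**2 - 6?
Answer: -269274/455 ≈ -591.81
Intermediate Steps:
h = 43/7 (h = ((-3 - 4)**2 - 6)/7 = ((-7)**2 - 6)/7 = (49 - 6)/7 = (1/7)*43 = 43/7 ≈ 6.1429)
f(P, c) = 43/7 + 3*c (f(P, c) = 43/7 - (c + c*(-4)) = 43/7 - (c - 4*c) = 43/7 - (-3)*c = 43/7 + 3*c)
f(11, 1/65) - 598 = (43/7 + 3/65) - 598 = 2816/455 - 598 = -269274/455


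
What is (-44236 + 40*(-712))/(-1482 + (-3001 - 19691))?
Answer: 36358/12087 ≈ 3.0080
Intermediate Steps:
(-44236 + 40*(-712))/(-1482 + (-3001 - 19691)) = (-44236 - 28480)/(-1482 - 22692) = -72716/(-24174) = -72716*(-1/24174) = 36358/12087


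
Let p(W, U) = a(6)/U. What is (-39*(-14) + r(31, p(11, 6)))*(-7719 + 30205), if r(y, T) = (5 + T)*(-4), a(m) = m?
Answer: 11737692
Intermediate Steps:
p(W, U) = 6/U
r(y, T) = -20 - 4*T
(-39*(-14) + r(31, p(11, 6)))*(-7719 + 30205) = (-39*(-14) + (-20 - 24/6))*(-7719 + 30205) = (546 + (-20 - 24/6))*22486 = (546 + (-20 - 4*1))*22486 = (546 + (-20 - 4))*22486 = (546 - 24)*22486 = 522*22486 = 11737692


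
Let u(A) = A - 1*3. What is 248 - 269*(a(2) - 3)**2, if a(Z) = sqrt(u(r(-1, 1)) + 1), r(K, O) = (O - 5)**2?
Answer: -5939 + 1614*sqrt(14) ≈ 100.04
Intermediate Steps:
r(K, O) = (-5 + O)**2
u(A) = -3 + A (u(A) = A - 3 = -3 + A)
a(Z) = sqrt(14) (a(Z) = sqrt((-3 + (-5 + 1)**2) + 1) = sqrt((-3 + (-4)**2) + 1) = sqrt((-3 + 16) + 1) = sqrt(13 + 1) = sqrt(14))
248 - 269*(a(2) - 3)**2 = 248 - 269*(sqrt(14) - 3)**2 = 248 - 269*(-3 + sqrt(14))**2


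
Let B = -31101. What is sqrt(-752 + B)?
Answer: I*sqrt(31853) ≈ 178.47*I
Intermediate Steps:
sqrt(-752 + B) = sqrt(-752 - 31101) = sqrt(-31853) = I*sqrt(31853)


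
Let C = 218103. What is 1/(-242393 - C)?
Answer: -1/460496 ≈ -2.1716e-6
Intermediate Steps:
1/(-242393 - C) = 1/(-242393 - 1*218103) = 1/(-242393 - 218103) = 1/(-460496) = -1/460496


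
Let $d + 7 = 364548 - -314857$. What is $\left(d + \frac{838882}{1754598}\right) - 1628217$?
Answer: $- \frac{832397540440}{877299} \approx -9.4882 \cdot 10^{5}$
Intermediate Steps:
$d = 679398$ ($d = -7 + \left(364548 - -314857\right) = -7 + \left(364548 + 314857\right) = -7 + 679405 = 679398$)
$\left(d + \frac{838882}{1754598}\right) - 1628217 = \left(679398 + \frac{838882}{1754598}\right) - 1628217 = \left(679398 + 838882 \cdot \frac{1}{1754598}\right) - 1628217 = \left(679398 + \frac{419441}{877299}\right) - 1628217 = \frac{596035605443}{877299} - 1628217 = - \frac{832397540440}{877299}$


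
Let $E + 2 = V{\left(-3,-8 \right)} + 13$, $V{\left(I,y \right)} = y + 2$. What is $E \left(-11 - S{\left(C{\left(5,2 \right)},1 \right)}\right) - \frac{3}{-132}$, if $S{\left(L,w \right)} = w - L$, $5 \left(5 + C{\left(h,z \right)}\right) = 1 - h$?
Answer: $- \frac{3915}{44} \approx -88.977$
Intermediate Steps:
$C{\left(h,z \right)} = - \frac{24}{5} - \frac{h}{5}$ ($C{\left(h,z \right)} = -5 + \frac{1 - h}{5} = -5 - \left(- \frac{1}{5} + \frac{h}{5}\right) = - \frac{24}{5} - \frac{h}{5}$)
$V{\left(I,y \right)} = 2 + y$
$E = 5$ ($E = -2 + \left(\left(2 - 8\right) + 13\right) = -2 + \left(-6 + 13\right) = -2 + 7 = 5$)
$E \left(-11 - S{\left(C{\left(5,2 \right)},1 \right)}\right) - \frac{3}{-132} = 5 \left(-11 - \left(1 - \left(- \frac{24}{5} - 1\right)\right)\right) - \frac{3}{-132} = 5 \left(-11 - \left(1 - \left(- \frac{24}{5} - 1\right)\right)\right) - - \frac{1}{44} = 5 \left(-11 - \left(1 - - \frac{29}{5}\right)\right) + \frac{1}{44} = 5 \left(-11 - \left(1 + \frac{29}{5}\right)\right) + \frac{1}{44} = 5 \left(-11 - \frac{34}{5}\right) + \frac{1}{44} = 5 \left(- \frac{89}{5}\right) + \frac{1}{44} = -89 + \frac{1}{44} = - \frac{3915}{44}$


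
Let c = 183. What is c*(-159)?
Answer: -29097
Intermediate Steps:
c*(-159) = 183*(-159) = -29097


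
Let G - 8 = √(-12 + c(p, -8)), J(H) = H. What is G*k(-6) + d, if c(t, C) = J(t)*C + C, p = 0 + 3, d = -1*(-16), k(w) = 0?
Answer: 16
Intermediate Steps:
d = 16
p = 3
c(t, C) = C + C*t (c(t, C) = t*C + C = C*t + C = C + C*t)
G = 8 + 2*I*√11 (G = 8 + √(-12 - 8*(1 + 3)) = 8 + √(-12 - 8*4) = 8 + √(-12 - 32) = 8 + √(-44) = 8 + 2*I*√11 ≈ 8.0 + 6.6332*I)
G*k(-6) + d = (8 + 2*I*√11)*0 + 16 = 0 + 16 = 16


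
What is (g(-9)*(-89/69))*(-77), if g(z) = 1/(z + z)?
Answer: -6853/1242 ≈ -5.5177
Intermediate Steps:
g(z) = 1/(2*z)
(g(-9)*(-89/69))*(-77) = (((½)/(-9))*(-89/69))*(-77) = (((½)*(-⅑))*(-89*1/69))*(-77) = -1/18*(-89/69)*(-77) = (89/1242)*(-77) = -6853/1242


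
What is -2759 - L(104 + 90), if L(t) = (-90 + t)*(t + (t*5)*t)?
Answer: -19593655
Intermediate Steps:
L(t) = (-90 + t)*(t + 5*t²) (L(t) = (-90 + t)*(t + (5*t)*t) = (-90 + t)*(t + 5*t²))
-2759 - L(104 + 90) = -2759 - (104 + 90)*(-90 - 449*(104 + 90) + 5*(104 + 90)²) = -2759 - 194*(-90 - 449*194 + 5*194²) = -2759 - 194*(-90 - 87106 + 5*37636) = -2759 - 194*(-90 - 87106 + 188180) = -2759 - 194*100984 = -2759 - 1*19590896 = -2759 - 19590896 = -19593655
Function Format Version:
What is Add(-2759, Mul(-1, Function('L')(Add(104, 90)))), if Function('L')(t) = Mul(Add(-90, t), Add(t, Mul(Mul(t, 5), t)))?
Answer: -19593655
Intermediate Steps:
Function('L')(t) = Mul(Add(-90, t), Add(t, Mul(5, Pow(t, 2)))) (Function('L')(t) = Mul(Add(-90, t), Add(t, Mul(Mul(5, t), t))) = Mul(Add(-90, t), Add(t, Mul(5, Pow(t, 2)))))
Add(-2759, Mul(-1, Function('L')(Add(104, 90)))) = Add(-2759, Mul(-1, Mul(Add(104, 90), Add(-90, Mul(-449, Add(104, 90)), Mul(5, Pow(Add(104, 90), 2)))))) = Add(-2759, Mul(-1, Mul(194, Add(-90, Mul(-449, 194), Mul(5, Pow(194, 2)))))) = Add(-2759, Mul(-1, Mul(194, Add(-90, -87106, Mul(5, 37636))))) = Add(-2759, Mul(-1, Mul(194, Add(-90, -87106, 188180)))) = Add(-2759, Mul(-1, Mul(194, 100984))) = Add(-2759, Mul(-1, 19590896)) = Add(-2759, -19590896) = -19593655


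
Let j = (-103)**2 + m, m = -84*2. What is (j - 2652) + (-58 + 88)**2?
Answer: 8689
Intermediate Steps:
m = -168
j = 10441 (j = (-103)**2 - 168 = 10609 - 168 = 10441)
(j - 2652) + (-58 + 88)**2 = (10441 - 2652) + (-58 + 88)**2 = 7789 + 30**2 = 7789 + 900 = 8689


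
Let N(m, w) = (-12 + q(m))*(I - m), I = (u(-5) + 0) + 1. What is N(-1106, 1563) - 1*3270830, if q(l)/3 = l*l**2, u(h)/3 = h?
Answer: -4432100460350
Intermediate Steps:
u(h) = 3*h
I = -14 (I = (3*(-5) + 0) + 1 = (-15 + 0) + 1 = -15 + 1 = -14)
q(l) = 3*l**3 (q(l) = 3*(l*l**2) = 3*l**3)
N(m, w) = (-14 - m)*(-12 + 3*m**3) (N(m, w) = (-12 + 3*m**3)*(-14 - m) = (-14 - m)*(-12 + 3*m**3))
N(-1106, 1563) - 1*3270830 = (168 - 42*(-1106)**3 - 3*(-1106)**4 + 12*(-1106)) - 1*3270830 = (168 - 42*(-1352899016) - 3*1496306311696 - 13272) - 3270830 = (168 + 56821758672 - 4488918935088 - 13272) - 3270830 = -4432097189520 - 3270830 = -4432100460350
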